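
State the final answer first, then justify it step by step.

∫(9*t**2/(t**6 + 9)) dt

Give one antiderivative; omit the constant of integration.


The answer is atan(t**3/3).
Step 1. Substitute u = t**3, turning ∫(9*t**2/(t**6 + 9)) dt into ∫(3/(u**2 + 9)) du: now ∫(3/(u**2 + 9)) du.
Step 2. Evaluate the standard form: now atan(u/3).
Step 3. Substitute back u = t**3: now atan(t**3/3).
Answer: atan(t**3/3).


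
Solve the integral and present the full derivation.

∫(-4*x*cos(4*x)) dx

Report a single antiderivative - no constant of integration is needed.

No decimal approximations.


Step 1. Integrate ∫(-4*x*cos(4*x)) dx by parts with u = x, dv = (-4*cos(4*x)) dx, so v = -sin(4*x): now -x*sin(4*x) + ∫(sin(4*x)) dx.
Step 2. Evaluate the standard form: now -x*sin(4*x) - cos(4*x)/4.
Answer: -x*sin(4*x) - cos(4*x)/4.


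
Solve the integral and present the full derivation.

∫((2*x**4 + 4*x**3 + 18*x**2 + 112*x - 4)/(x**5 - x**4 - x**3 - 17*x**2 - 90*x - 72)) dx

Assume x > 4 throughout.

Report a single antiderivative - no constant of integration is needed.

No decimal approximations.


Step 1. Decompose ∫((2*x**4 + 4*x**3 + 18*x**2 + 112*x - 4)/(x**5 - x**4 - x**3 - 17*x**2 - 90*x - 72)) dx by partial fractions, (2*x**4 + 4*x**3 + 18*x**2 + 112*x - 4)/(x**5 - x**4 - x**3 - 17*x**2 - 90*x - 72) = -4/(x**2 + 9) - 2/(x + 2) + 2/(x + 1) + 2/(x - 4): now ∫(2/(x - 4)) dx + ∫(2/(x + 1)) dx + ∫(-2/(x + 2)) dx + ∫(-4/(x**2 + 9)) dx.
Step 2. Evaluate the standard form [assuming x > 4]: now 2*log(x - 4) + ∫(2/(x + 1)) dx + ∫(-2/(x + 2)) dx + ∫(-4/(x**2 + 9)) dx.
Step 3. Evaluate the standard form [assuming x > -1]: now 2*log(x - 4) + 2*log(x + 1) + ∫(-2/(x + 2)) dx + ∫(-4/(x**2 + 9)) dx.
Step 4. Evaluate the standard form [assuming x > -2]: now 2*log(x - 4) + 2*log(x + 1) - 2*log(x + 2) + ∫(-4/(x**2 + 9)) dx.
Step 5. Evaluate the standard form: now 2*log(x - 4) + 2*log(x + 1) - 2*log(x + 2) - 4*atan(x/3)/3.
Answer: 2*log(x - 4) + 2*log(x + 1) - 2*log(x + 2) - 4*atan(x/3)/3.


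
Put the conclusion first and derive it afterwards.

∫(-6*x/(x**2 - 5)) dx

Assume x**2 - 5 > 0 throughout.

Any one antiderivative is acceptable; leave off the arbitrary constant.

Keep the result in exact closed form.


The answer is -3*log(x**2 - 5).
Step 1. Substitute u = x**2 - 5, turning ∫(-6*x/(x**2 - 5)) dx into ∫(-3/u) du: now ∫(-3/u) du.
Step 2. Evaluate the standard form [assuming u > 0]: now -3*log(u).
Step 3. Substitute back u = x**2 - 5: now -3*log(x**2 - 5).
Answer: -3*log(x**2 - 5).


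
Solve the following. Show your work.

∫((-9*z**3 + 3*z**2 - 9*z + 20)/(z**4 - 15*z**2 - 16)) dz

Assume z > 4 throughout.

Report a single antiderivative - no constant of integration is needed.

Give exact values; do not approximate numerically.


Step 1. Decompose ∫((-9*z**3 + 3*z**2 - 9*z + 20)/(z**4 - 15*z**2 - 16)) dz by partial fractions, (-9*z**3 + 3*z**2 - 9*z + 20)/(z**4 - 15*z**2 - 16) = -1/(z**2 + 1) - 5/(z + 4) - 4/(z - 4): now ∫(-4/(z - 4)) dz + ∫(-5/(z + 4)) dz + ∫(-1/(z**2 + 1)) dz.
Step 2. Evaluate the standard form [assuming z > 4]: now -4*log(z - 4) + ∫(-5/(z + 4)) dz + ∫(-1/(z**2 + 1)) dz.
Step 3. Evaluate the standard form [assuming z > -4]: now -4*log(z - 4) - 5*log(z + 4) + ∫(-1/(z**2 + 1)) dz.
Step 4. Evaluate the standard form: now -4*log(z - 4) - 5*log(z + 4) - atan(z).
Answer: -4*log(z - 4) - 5*log(z + 4) - atan(z).


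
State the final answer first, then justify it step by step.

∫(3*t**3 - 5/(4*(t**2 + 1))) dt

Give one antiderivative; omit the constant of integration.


The answer is 3*t**4/4 - 5*atan(t)/4.
Step 1. Rewrite: now ∫(3*t**3) dt + ∫(-5/(4*(t**2 + 1))) dt.
Step 2. Evaluate the standard form: now 3*t**4/4 + ∫(-5/(4*(t**2 + 1))) dt.
Step 3. Evaluate the standard form: now 3*t**4/4 - 5*atan(t)/4.
Answer: 3*t**4/4 - 5*atan(t)/4.


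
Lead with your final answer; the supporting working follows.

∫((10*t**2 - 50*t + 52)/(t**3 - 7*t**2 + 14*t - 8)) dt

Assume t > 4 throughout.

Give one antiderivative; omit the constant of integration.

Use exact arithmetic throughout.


The answer is 2*log(t - 4) + 4*log(t - 2) + 4*log(t - 1).
Step 1. Decompose ∫((10*t**2 - 50*t + 52)/(t**3 - 7*t**2 + 14*t - 8)) dt by partial fractions, (10*t**2 - 50*t + 52)/(t**3 - 7*t**2 + 14*t - 8) = 4/(t - 1) + 4/(t - 2) + 2/(t - 4): now ∫(2/(t - 4)) dt + ∫(4/(t - 2)) dt + ∫(4/(t - 1)) dt.
Step 2. Evaluate the standard form [assuming t > 2]: now 4*log(t - 2) + ∫(2/(t - 4)) dt + ∫(4/(t - 1)) dt.
Step 3. Evaluate the standard form [assuming t > 4]: now 2*log(t - 4) + 4*log(t - 2) + ∫(4/(t - 1)) dt.
Step 4. Evaluate the standard form [assuming t > 1]: now 2*log(t - 4) + 4*log(t - 2) + 4*log(t - 1).
Answer: 2*log(t - 4) + 4*log(t - 2) + 4*log(t - 1).


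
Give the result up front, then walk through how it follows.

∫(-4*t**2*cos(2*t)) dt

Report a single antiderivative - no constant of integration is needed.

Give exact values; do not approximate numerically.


The answer is -2*t**2*sin(2*t) - 2*t*cos(2*t) + sin(2*t).
Step 1. Integrate ∫(-4*t**2*cos(2*t)) dt by parts with u = t**2, dv = (-4*cos(2*t)) dt, so v = -2*sin(2*t): now -2*t**2*sin(2*t) + ∫(4*t*sin(2*t)) dt.
Step 2. Integrate ∫(4*t*sin(2*t)) dt by parts with u = t, dv = (4*sin(2*t)) dt, so v = -2*cos(2*t): now -2*t**2*sin(2*t) - 2*t*cos(2*t) + ∫(2*cos(2*t)) dt.
Step 3. Evaluate the standard form: now -2*t**2*sin(2*t) - 2*t*cos(2*t) + sin(2*t).
Answer: -2*t**2*sin(2*t) - 2*t*cos(2*t) + sin(2*t).


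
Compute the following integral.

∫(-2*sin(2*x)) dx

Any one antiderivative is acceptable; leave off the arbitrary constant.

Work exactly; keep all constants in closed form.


Answer: cos(2*x).


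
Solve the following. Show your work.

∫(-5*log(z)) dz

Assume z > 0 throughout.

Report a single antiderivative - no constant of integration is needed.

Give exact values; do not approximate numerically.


Step 1. Integrate ∫(-5*log(z)) dz by parts with u = log(z), dv = (-5) dz, so v = -5*z [assuming z > 0]: now -5*z*log(z) + ∫(5) dz.
Step 2. Evaluate the standard form: now -5*z*log(z) + 5*z.
Answer: -5*z*log(z) + 5*z.


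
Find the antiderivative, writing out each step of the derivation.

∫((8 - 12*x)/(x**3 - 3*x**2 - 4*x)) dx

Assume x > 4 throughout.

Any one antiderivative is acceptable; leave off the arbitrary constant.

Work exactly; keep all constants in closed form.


Step 1. Decompose ∫((8 - 12*x)/(x**3 - 3*x**2 - 4*x)) dx by partial fractions, (8 - 12*x)/(x**3 - 3*x**2 - 4*x) = 4/(x + 1) - 2/(x - 4) - 2/x: now ∫(-2/x) dx + ∫(-2/(x - 4)) dx + ∫(4/(x + 1)) dx.
Step 2. Evaluate the standard form [assuming x > 4]: now -2*log(x - 4) + ∫(-2/x) dx + ∫(4/(x + 1)) dx.
Step 3. Evaluate the standard form [assuming x > -1]: now -2*log(x - 4) + 4*log(x + 1) + ∫(-2/x) dx.
Step 4. Evaluate the standard form [assuming x > 0]: now -2*log(x) - 2*log(x - 4) + 4*log(x + 1).
Answer: -2*log(x) - 2*log(x - 4) + 4*log(x + 1).


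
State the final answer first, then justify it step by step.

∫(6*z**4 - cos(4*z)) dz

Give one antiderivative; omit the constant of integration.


The answer is 6*z**5/5 - sin(4*z)/4.
Step 1. Rewrite: now ∫(6*z**4) dz + ∫(-cos(4*z)) dz.
Step 2. Evaluate the standard form: now -sin(4*z)/4 + ∫(6*z**4) dz.
Step 3. Evaluate the standard form: now 6*z**5/5 - sin(4*z)/4.
Answer: 6*z**5/5 - sin(4*z)/4.


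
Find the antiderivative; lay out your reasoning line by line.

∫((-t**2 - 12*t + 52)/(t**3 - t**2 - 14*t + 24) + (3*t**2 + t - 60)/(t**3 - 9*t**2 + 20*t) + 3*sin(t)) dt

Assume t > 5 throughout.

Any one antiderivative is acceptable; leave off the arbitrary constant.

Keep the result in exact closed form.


Step 1. Rewrite: now ∫((-t**2 - 12*t + 52)/(t**3 - t**2 - 14*t + 24)) dt + ∫((3*t**2 + t - 60)/(t**3 - 9*t**2 + 20*t)) dt + ∫(3*sin(t)) dt.
Step 2. Decompose ∫((-t**2 - 12*t + 52)/(t**3 - t**2 - 14*t + 24)) dt by partial fractions, (-t**2 - 12*t + 52)/(t**3 - t**2 - 14*t + 24) = 2/(t + 4) - 4/(t - 2) + 1/(t - 3): now ∫((3*t**2 + t - 60)/(t**3 - 9*t**2 + 20*t)) dt + ∫(1/(t - 3)) dt + ∫(-4/(t - 2)) dt + ∫(2/(t + 4)) dt + ∫(3*sin(t)) dt.
Step 3. Evaluate the standard form [assuming t > 2]: now -4*log(t - 2) + ∫((3*t**2 + t - 60)/(t**3 - 9*t**2 + 20*t)) dt + ∫(1/(t - 3)) dt + ∫(2/(t + 4)) dt + ∫(3*sin(t)) dt.
Step 4. Evaluate the standard form [assuming t > -4]: now -4*log(t - 2) + 2*log(t + 4) + ∫((3*t**2 + t - 60)/(t**3 - 9*t**2 + 20*t)) dt + ∫(1/(t - 3)) dt + ∫(3*sin(t)) dt.
Step 5. Evaluate the standard form [assuming t > 3]: now log(t - 3) - 4*log(t - 2) + 2*log(t + 4) + ∫((3*t**2 + t - 60)/(t**3 - 9*t**2 + 20*t)) dt + ∫(3*sin(t)) dt.
Step 6. Evaluate the standard form: now log(t - 3) - 4*log(t - 2) + 2*log(t + 4) - 3*cos(t) + ∫((3*t**2 + t - 60)/(t**3 - 9*t**2 + 20*t)) dt.
Step 7. Decompose ∫((3*t**2 + t - 60)/(t**3 - 9*t**2 + 20*t)) dt by partial fractions, (3*t**2 + t - 60)/(t**3 - 9*t**2 + 20*t) = 2/(t - 4) + 4/(t - 5) - 3/t: now log(t - 3) - 4*log(t - 2) + 2*log(t + 4) - 3*cos(t) + ∫(-3/t) dt + ∫(4/(t - 5)) dt + ∫(2/(t - 4)) dt.
Step 8. Evaluate the standard form [assuming t > 0]: now -3*log(t) + log(t - 3) - 4*log(t - 2) + 2*log(t + 4) - 3*cos(t) + ∫(4/(t - 5)) dt + ∫(2/(t - 4)) dt.
Step 9. Evaluate the standard form [assuming t > 4]: now -3*log(t) + 2*log(t - 4) + log(t - 3) - 4*log(t - 2) + 2*log(t + 4) - 3*cos(t) + ∫(4/(t - 5)) dt.
Step 10. Evaluate the standard form [assuming t > 5]: now -3*log(t) + 4*log(t - 5) + 2*log(t - 4) + log(t - 3) - 4*log(t - 2) + 2*log(t + 4) - 3*cos(t).
Answer: -3*log(t) + 4*log(t - 5) + 2*log(t - 4) + log(t - 3) - 4*log(t - 2) + 2*log(t + 4) - 3*cos(t).


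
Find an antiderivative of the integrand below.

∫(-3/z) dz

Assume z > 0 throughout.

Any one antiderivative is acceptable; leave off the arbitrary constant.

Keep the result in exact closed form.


Answer: -3*log(z).


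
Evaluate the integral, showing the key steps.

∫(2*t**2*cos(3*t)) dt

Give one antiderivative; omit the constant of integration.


Step 1. Integrate ∫(2*t**2*cos(3*t)) dt by parts with u = t**2, dv = (2*cos(3*t)) dt, so v = 2*sin(3*t)/3: now 2*t**2*sin(3*t)/3 + ∫(-4*t*sin(3*t)/3) dt.
Step 2. Integrate ∫(-4*t*sin(3*t)/3) dt by parts with u = t, dv = (-4*sin(3*t)/3) dt, so v = 4*cos(3*t)/9: now 2*t**2*sin(3*t)/3 + 4*t*cos(3*t)/9 + ∫(-4*cos(3*t)/9) dt.
Step 3. Evaluate the standard form: now 2*t**2*sin(3*t)/3 + 4*t*cos(3*t)/9 - 4*sin(3*t)/27.
Answer: 2*t**2*sin(3*t)/3 + 4*t*cos(3*t)/9 - 4*sin(3*t)/27.


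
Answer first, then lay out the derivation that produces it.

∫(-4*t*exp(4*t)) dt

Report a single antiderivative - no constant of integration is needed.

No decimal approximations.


The answer is -t*exp(4*t) + exp(4*t)/4.
Step 1. Integrate ∫(-4*t*exp(4*t)) dt by parts with u = t, dv = (-4*exp(4*t)) dt, so v = -exp(4*t): now -t*exp(4*t) + ∫(exp(4*t)) dt.
Step 2. Evaluate the standard form: now -t*exp(4*t) + exp(4*t)/4.
Answer: -t*exp(4*t) + exp(4*t)/4.


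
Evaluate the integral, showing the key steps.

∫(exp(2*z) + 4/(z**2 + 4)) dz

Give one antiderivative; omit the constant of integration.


Step 1. Rewrite: now ∫(4/(z**2 + 4)) dz + ∫(exp(2*z)) dz.
Step 2. Evaluate the standard form: now exp(2*z)/2 + ∫(4/(z**2 + 4)) dz.
Step 3. Evaluate the standard form: now exp(2*z)/2 + 2*atan(z/2).
Answer: exp(2*z)/2 + 2*atan(z/2).


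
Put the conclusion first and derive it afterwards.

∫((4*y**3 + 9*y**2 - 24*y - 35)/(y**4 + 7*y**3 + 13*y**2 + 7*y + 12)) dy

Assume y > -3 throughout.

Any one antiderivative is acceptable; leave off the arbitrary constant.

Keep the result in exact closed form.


The answer is log(y + 3) + 3*log(y + 4) - 4*atan(y).
Step 1. Decompose ∫((4*y**3 + 9*y**2 - 24*y - 35)/(y**4 + 7*y**3 + 13*y**2 + 7*y + 12)) dy by partial fractions, (4*y**3 + 9*y**2 - 24*y - 35)/(y**4 + 7*y**3 + 13*y**2 + 7*y + 12) = -4/(y**2 + 1) + 3/(y + 4) + 1/(y + 3): now ∫(1/(y + 3)) dy + ∫(3/(y + 4)) dy + ∫(-4/(y**2 + 1)) dy.
Step 2. Evaluate the standard form [assuming y > -3]: now log(y + 3) + ∫(3/(y + 4)) dy + ∫(-4/(y**2 + 1)) dy.
Step 3. Evaluate the standard form [assuming y > -4]: now log(y + 3) + 3*log(y + 4) + ∫(-4/(y**2 + 1)) dy.
Step 4. Evaluate the standard form: now log(y + 3) + 3*log(y + 4) - 4*atan(y).
Answer: log(y + 3) + 3*log(y + 4) - 4*atan(y).


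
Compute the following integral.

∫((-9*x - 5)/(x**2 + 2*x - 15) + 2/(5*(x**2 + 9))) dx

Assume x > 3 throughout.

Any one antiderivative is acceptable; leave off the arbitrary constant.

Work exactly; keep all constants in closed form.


Answer: -4*log(x - 3) - 5*log(x + 5) + 2*atan(x/3)/15.


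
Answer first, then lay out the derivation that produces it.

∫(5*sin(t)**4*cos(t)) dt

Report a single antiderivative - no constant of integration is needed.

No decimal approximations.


The answer is sin(t)**5.
Step 1. Substitute u = sin(t), turning ∫(5*sin(t)**4*cos(t)) dt into ∫(5*u**4) du: now ∫(5*u**4) du.
Step 2. Evaluate the standard form: now u**5.
Step 3. Substitute back u = sin(t): now sin(t)**5.
Answer: sin(t)**5.


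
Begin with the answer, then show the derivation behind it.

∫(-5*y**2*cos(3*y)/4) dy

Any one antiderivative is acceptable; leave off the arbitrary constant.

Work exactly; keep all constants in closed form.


The answer is -5*y**2*sin(3*y)/12 - 5*y*cos(3*y)/18 + 5*sin(3*y)/54.
Step 1. Integrate ∫(-5*y**2*cos(3*y)/4) dy by parts with u = y**2, dv = (-5*cos(3*y)/4) dy, so v = -5*sin(3*y)/12: now -5*y**2*sin(3*y)/12 + ∫(5*y*sin(3*y)/6) dy.
Step 2. Integrate ∫(5*y*sin(3*y)/6) dy by parts with u = y, dv = (5*sin(3*y)/6) dy, so v = -5*cos(3*y)/18: now -5*y**2*sin(3*y)/12 - 5*y*cos(3*y)/18 + ∫(5*cos(3*y)/18) dy.
Step 3. Evaluate the standard form: now -5*y**2*sin(3*y)/12 - 5*y*cos(3*y)/18 + 5*sin(3*y)/54.
Answer: -5*y**2*sin(3*y)/12 - 5*y*cos(3*y)/18 + 5*sin(3*y)/54.


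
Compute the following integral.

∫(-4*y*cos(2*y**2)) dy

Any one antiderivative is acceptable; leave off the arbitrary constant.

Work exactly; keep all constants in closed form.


Answer: -sin(2*y**2).


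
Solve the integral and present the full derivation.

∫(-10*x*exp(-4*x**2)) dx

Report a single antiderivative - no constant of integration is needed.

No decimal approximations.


Step 1. Substitute u = x**2, turning ∫(-10*x*exp(-4*x**2)) dx into ∫(-5*exp(-4*u)) du: now ∫(-5*exp(-4*u)) du.
Step 2. Evaluate the standard form: now 5*exp(-4*u)/4.
Step 3. Substitute back u = x**2: now 5*exp(-4*x**2)/4.
Answer: 5*exp(-4*x**2)/4.


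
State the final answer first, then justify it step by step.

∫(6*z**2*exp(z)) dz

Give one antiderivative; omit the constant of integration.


The answer is 6*z**2*exp(z) - 12*z*exp(z) + 12*exp(z).
Step 1. Integrate ∫(6*z**2*exp(z)) dz by parts with u = z**2, dv = (6*exp(z)) dz, so v = 6*exp(z): now 6*z**2*exp(z) + ∫(-12*z*exp(z)) dz.
Step 2. Integrate ∫(-12*z*exp(z)) dz by parts with u = z, dv = (-12*exp(z)) dz, so v = -12*exp(z): now 6*z**2*exp(z) - 12*z*exp(z) + ∫(12*exp(z)) dz.
Step 3. Evaluate the standard form: now 6*z**2*exp(z) - 12*z*exp(z) + 12*exp(z).
Answer: 6*z**2*exp(z) - 12*z*exp(z) + 12*exp(z).


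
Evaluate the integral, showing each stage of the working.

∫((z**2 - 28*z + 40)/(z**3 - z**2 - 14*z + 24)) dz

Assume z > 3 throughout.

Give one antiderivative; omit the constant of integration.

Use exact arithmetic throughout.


Step 1. Decompose ∫((z**2 - 28*z + 40)/(z**3 - z**2 - 14*z + 24)) dz by partial fractions, (z**2 - 28*z + 40)/(z**3 - z**2 - 14*z + 24) = 4/(z + 4) + 2/(z - 2) - 5/(z - 3): now ∫(-5/(z - 3)) dz + ∫(2/(z - 2)) dz + ∫(4/(z + 4)) dz.
Step 2. Evaluate the standard form [assuming z > 3]: now -5*log(z - 3) + ∫(2/(z - 2)) dz + ∫(4/(z + 4)) dz.
Step 3. Evaluate the standard form [assuming z > -4]: now -5*log(z - 3) + 4*log(z + 4) + ∫(2/(z - 2)) dz.
Step 4. Evaluate the standard form [assuming z > 2]: now -5*log(z - 3) + 2*log(z - 2) + 4*log(z + 4).
Answer: -5*log(z - 3) + 2*log(z - 2) + 4*log(z + 4).


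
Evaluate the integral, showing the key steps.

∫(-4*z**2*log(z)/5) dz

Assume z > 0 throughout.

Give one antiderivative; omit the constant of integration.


Step 1. Integrate ∫(-4*z**2*log(z)/5) dz by parts with u = log(z), dv = (-4*z**2/5) dz, so v = -4*z**3/15 [assuming z > 0]: now -4*z**3*log(z)/15 + ∫(4*z**2/15) dz.
Step 2. Evaluate the standard form: now -4*z**3*log(z)/15 + 4*z**3/45.
Answer: -4*z**3*log(z)/15 + 4*z**3/45.


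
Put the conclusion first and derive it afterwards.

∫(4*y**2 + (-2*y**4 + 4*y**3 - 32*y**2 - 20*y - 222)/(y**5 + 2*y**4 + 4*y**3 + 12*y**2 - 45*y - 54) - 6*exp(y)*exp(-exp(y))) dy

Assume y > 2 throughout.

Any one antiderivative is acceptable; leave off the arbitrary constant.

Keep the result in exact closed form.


The answer is 4*y**3/3 - 2*log(y - 2) + 4*log(y + 1) - 4*log(y + 3) + 4*atan(y/3)/3 + 6*exp(-exp(y)).
Step 1. Rewrite: now ∫(4*y**2) dy + ∫((-2*y**4 + 4*y**3 - 32*y**2 - 20*y - 222)/(y**5 + 2*y**4 + 4*y**3 + 12*y**2 - 45*y - 54)) dy + ∫(-6*exp(y)*exp(-exp(y))) dy.
Step 2. Evaluate the standard form: now 4*y**3/3 + ∫((-2*y**4 + 4*y**3 - 32*y**2 - 20*y - 222)/(y**5 + 2*y**4 + 4*y**3 + 12*y**2 - 45*y - 54)) dy + ∫(-6*exp(y)*exp(-exp(y))) dy.
Step 3. Decompose ∫((-2*y**4 + 4*y**3 - 32*y**2 - 20*y - 222)/(y**5 + 2*y**4 + 4*y**3 + 12*y**2 - 45*y - 54)) dy by partial fractions, (-2*y**4 + 4*y**3 - 32*y**2 - 20*y - 222)/(y**5 + 2*y**4 + 4*y**3 + 12*y**2 - 45*y - 54) = 4/(y**2 + 9) - 4/(y + 3) + 4/(y + 1) - 2/(y - 2): now 4*y**3/3 + ∫(-6*exp(y)*exp(-exp(y))) dy + ∫(-2/(y - 2)) dy + ∫(4/(y + 1)) dy + ∫(-4/(y + 3)) dy + ∫(4/(y**2 + 9)) dy.
Step 4. Evaluate the standard form [assuming y > -3]: now 4*y**3/3 - 4*log(y + 3) + ∫(-6*exp(y)*exp(-exp(y))) dy + ∫(-2/(y - 2)) dy + ∫(4/(y + 1)) dy + ∫(4/(y**2 + 9)) dy.
Step 5. Evaluate the standard form [assuming y > -1]: now 4*y**3/3 + 4*log(y + 1) - 4*log(y + 3) + ∫(-6*exp(y)*exp(-exp(y))) dy + ∫(-2/(y - 2)) dy + ∫(4/(y**2 + 9)) dy.
Step 6. Evaluate the standard form [assuming y > 2]: now 4*y**3/3 - 2*log(y - 2) + 4*log(y + 1) - 4*log(y + 3) + ∫(-6*exp(y)*exp(-exp(y))) dy + ∫(4/(y**2 + 9)) dy.
Step 7. Evaluate the standard form: now 4*y**3/3 - 2*log(y - 2) + 4*log(y + 1) - 4*log(y + 3) + 4*atan(y/3)/3 + ∫(-6*exp(y)*exp(-exp(y))) dy.
Step 8. Substitute u = exp(y), turning ∫(-6*exp(y)*exp(-exp(y))) dy into ∫(-6*exp(-u)) du: now 4*y**3/3 - 2*log(y - 2) + 4*log(y + 1) - 4*log(y + 3) + 4*atan(y/3)/3 + ∫(-6*exp(-u)) du.
Step 9. Evaluate the standard form: now 4*y**3/3 - 2*log(y - 2) + 4*log(y + 1) - 4*log(y + 3) + 4*atan(y/3)/3 + 6*exp(-u).
Step 10. Substitute back u = exp(y): now 4*y**3/3 - 2*log(y - 2) + 4*log(y + 1) - 4*log(y + 3) + 4*atan(y/3)/3 + 6*exp(-exp(y)).
Answer: 4*y**3/3 - 2*log(y - 2) + 4*log(y + 1) - 4*log(y + 3) + 4*atan(y/3)/3 + 6*exp(-exp(y)).


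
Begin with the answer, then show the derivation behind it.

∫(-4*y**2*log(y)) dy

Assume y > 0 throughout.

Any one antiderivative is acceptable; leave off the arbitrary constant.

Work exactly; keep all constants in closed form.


The answer is -4*y**3*log(y)/3 + 4*y**3/9.
Step 1. Integrate ∫(-4*y**2*log(y)) dy by parts with u = log(y), dv = (-4*y**2) dy, so v = -4*y**3/3 [assuming y > 0]: now -4*y**3*log(y)/3 + ∫(4*y**2/3) dy.
Step 2. Evaluate the standard form: now -4*y**3*log(y)/3 + 4*y**3/9.
Answer: -4*y**3*log(y)/3 + 4*y**3/9.


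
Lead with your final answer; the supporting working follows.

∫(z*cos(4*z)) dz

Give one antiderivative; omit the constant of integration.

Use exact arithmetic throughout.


The answer is z*sin(4*z)/4 + cos(4*z)/16.
Step 1. Integrate ∫(z*cos(4*z)) dz by parts with u = z, dv = (cos(4*z)) dz, so v = sin(4*z)/4: now z*sin(4*z)/4 + ∫(-sin(4*z)/4) dz.
Step 2. Evaluate the standard form: now z*sin(4*z)/4 + cos(4*z)/16.
Answer: z*sin(4*z)/4 + cos(4*z)/16.


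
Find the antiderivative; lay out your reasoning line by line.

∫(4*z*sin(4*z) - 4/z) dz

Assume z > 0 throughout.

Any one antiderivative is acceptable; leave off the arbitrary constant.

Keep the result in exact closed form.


Step 1. Rewrite: now ∫(-4/z) dz + ∫(4*z*sin(4*z)) dz.
Step 2. Evaluate the standard form [assuming z > 0]: now -4*log(z) + ∫(4*z*sin(4*z)) dz.
Step 3. Integrate ∫(4*z*sin(4*z)) dz by parts with u = z, dv = (4*sin(4*z)) dz, so v = -cos(4*z): now -z*cos(4*z) - 4*log(z) + ∫(cos(4*z)) dz.
Step 4. Evaluate the standard form: now -z*cos(4*z) - 4*log(z) + sin(4*z)/4.
Answer: -z*cos(4*z) - 4*log(z) + sin(4*z)/4.


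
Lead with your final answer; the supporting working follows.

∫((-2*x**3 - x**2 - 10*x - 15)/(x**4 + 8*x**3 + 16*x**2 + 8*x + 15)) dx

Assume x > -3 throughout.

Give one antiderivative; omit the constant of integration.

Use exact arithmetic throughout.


The answer is 3*log(x + 3) - 5*log(x + 5) - atan(x).
Step 1. Decompose ∫((-2*x**3 - x**2 - 10*x - 15)/(x**4 + 8*x**3 + 16*x**2 + 8*x + 15)) dx by partial fractions, (-2*x**3 - x**2 - 10*x - 15)/(x**4 + 8*x**3 + 16*x**2 + 8*x + 15) = -1/(x**2 + 1) - 5/(x + 5) + 3/(x + 3): now ∫(3/(x + 3)) dx + ∫(-5/(x + 5)) dx + ∫(-1/(x**2 + 1)) dx.
Step 2. Evaluate the standard form [assuming x > -5]: now -5*log(x + 5) + ∫(3/(x + 3)) dx + ∫(-1/(x**2 + 1)) dx.
Step 3. Evaluate the standard form [assuming x > -3]: now 3*log(x + 3) - 5*log(x + 5) + ∫(-1/(x**2 + 1)) dx.
Step 4. Evaluate the standard form: now 3*log(x + 3) - 5*log(x + 5) - atan(x).
Answer: 3*log(x + 3) - 5*log(x + 5) - atan(x).


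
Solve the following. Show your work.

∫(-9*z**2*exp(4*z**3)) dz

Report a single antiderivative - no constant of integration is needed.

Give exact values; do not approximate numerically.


Step 1. Substitute u = z**3, turning ∫(-9*z**2*exp(4*z**3)) dz into ∫(-3*exp(4*u)) du: now ∫(-3*exp(4*u)) du.
Step 2. Evaluate the standard form: now -3*exp(4*u)/4.
Step 3. Substitute back u = z**3: now -3*exp(4*z**3)/4.
Answer: -3*exp(4*z**3)/4.


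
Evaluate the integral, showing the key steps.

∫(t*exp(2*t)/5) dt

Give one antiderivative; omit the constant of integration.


Step 1. Integrate ∫(t*exp(2*t)/5) dt by parts with u = t, dv = (exp(2*t)/5) dt, so v = exp(2*t)/10: now t*exp(2*t)/10 + ∫(-exp(2*t)/10) dt.
Step 2. Evaluate the standard form: now t*exp(2*t)/10 - exp(2*t)/20.
Answer: t*exp(2*t)/10 - exp(2*t)/20.


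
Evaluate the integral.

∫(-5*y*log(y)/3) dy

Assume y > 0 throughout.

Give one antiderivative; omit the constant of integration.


Answer: -5*y**2*log(y)/6 + 5*y**2/12.


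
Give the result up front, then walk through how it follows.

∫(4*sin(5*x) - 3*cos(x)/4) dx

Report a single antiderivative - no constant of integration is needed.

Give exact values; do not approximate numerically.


The answer is -3*sin(x)/4 - 4*cos(5*x)/5.
Step 1. Rewrite: now ∫(4*sin(5*x)) dx + ∫(-3*cos(x)/4) dx.
Step 2. Evaluate the standard form: now -3*sin(x)/4 + ∫(4*sin(5*x)) dx.
Step 3. Evaluate the standard form: now -3*sin(x)/4 - 4*cos(5*x)/5.
Answer: -3*sin(x)/4 - 4*cos(5*x)/5.


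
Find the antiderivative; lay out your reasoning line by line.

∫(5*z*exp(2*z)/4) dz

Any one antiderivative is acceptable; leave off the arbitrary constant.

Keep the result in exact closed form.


Step 1. Integrate ∫(5*z*exp(2*z)/4) dz by parts with u = z, dv = (5*exp(2*z)/4) dz, so v = 5*exp(2*z)/8: now 5*z*exp(2*z)/8 + ∫(-5*exp(2*z)/8) dz.
Step 2. Evaluate the standard form: now 5*z*exp(2*z)/8 - 5*exp(2*z)/16.
Answer: 5*z*exp(2*z)/8 - 5*exp(2*z)/16.


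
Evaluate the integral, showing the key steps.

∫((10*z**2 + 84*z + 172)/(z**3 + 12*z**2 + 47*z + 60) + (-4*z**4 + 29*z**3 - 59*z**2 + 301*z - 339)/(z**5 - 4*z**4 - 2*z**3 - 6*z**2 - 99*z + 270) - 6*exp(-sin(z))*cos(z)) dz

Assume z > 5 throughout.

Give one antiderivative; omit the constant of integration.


Step 1. Rewrite: now ∫((10*z**2 + 84*z + 172)/(z**3 + 12*z**2 + 47*z + 60)) dz + ∫((-4*z**4 + 29*z**3 - 59*z**2 + 301*z - 339)/(z**5 - 4*z**4 - 2*z**3 - 6*z**2 - 99*z + 270)) dz + ∫(-6*exp(-sin(z))*cos(z)) dz.
Step 2. Decompose ∫((10*z**2 + 84*z + 172)/(z**3 + 12*z**2 + 47*z + 60)) dz by partial fractions, (10*z**2 + 84*z + 172)/(z**3 + 12*z**2 + 47*z + 60) = 1/(z + 5) + 4/(z + 4) + 5/(z + 3): now ∫((-4*z**4 + 29*z**3 - 59*z**2 + 301*z - 339)/(z**5 - 4*z**4 - 2*z**3 - 6*z**2 - 99*z + 270)) dz + ∫(-6*exp(-sin(z))*cos(z)) dz + ∫(5/(z + 3)) dz + ∫(4/(z + 4)) dz + ∫(1/(z + 5)) dz.
Step 3. Evaluate the standard form [assuming z > -4]: now 4*log(z + 4) + ∫((-4*z**4 + 29*z**3 - 59*z**2 + 301*z - 339)/(z**5 - 4*z**4 - 2*z**3 - 6*z**2 - 99*z + 270)) dz + ∫(-6*exp(-sin(z))*cos(z)) dz + ∫(5/(z + 3)) dz + ∫(1/(z + 5)) dz.
Step 4. Evaluate the standard form [assuming z > -3]: now 5*log(z + 3) + 4*log(z + 4) + ∫((-4*z**4 + 29*z**3 - 59*z**2 + 301*z - 339)/(z**5 - 4*z**4 - 2*z**3 - 6*z**2 - 99*z + 270)) dz + ∫(-6*exp(-sin(z))*cos(z)) dz + ∫(1/(z + 5)) dz.
Step 5. Evaluate the standard form [assuming z > -5]: now 5*log(z + 3) + 4*log(z + 4) + log(z + 5) + ∫((-4*z**4 + 29*z**3 - 59*z**2 + 301*z - 339)/(z**5 - 4*z**4 - 2*z**3 - 6*z**2 - 99*z + 270)) dz + ∫(-6*exp(-sin(z))*cos(z)) dz.
Step 6. Decompose ∫((-4*z**4 + 29*z**3 - 59*z**2 + 301*z - 339)/(z**5 - 4*z**4 - 2*z**3 - 6*z**2 - 99*z + 270)) dz by partial fractions, (-4*z**4 + 29*z**3 - 59*z**2 + 301*z - 339)/(z**5 - 4*z**4 - 2*z**3 - 6*z**2 - 99*z + 270) = -2/(z**2 + 9) - 4/(z + 3) - 1/(z - 2) + 1/(z - 5): now 5*log(z + 3) + 4*log(z + 4) + log(z + 5) + ∫(-6*exp(-sin(z))*cos(z)) dz + ∫(1/(z - 5)) dz + ∫(-1/(z - 2)) dz + ∫(-4/(z + 3)) dz + ∫(-2/(z**2 + 9)) dz.
Step 7. Evaluate the standard form [assuming z > -3]: now log(z + 3) + 4*log(z + 4) + log(z + 5) + ∫(-6*exp(-sin(z))*cos(z)) dz + ∫(1/(z - 5)) dz + ∫(-1/(z - 2)) dz + ∫(-2/(z**2 + 9)) dz.
Step 8. Evaluate the standard form [assuming z > 2]: now -log(z - 2) + log(z + 3) + 4*log(z + 4) + log(z + 5) + ∫(-6*exp(-sin(z))*cos(z)) dz + ∫(1/(z - 5)) dz + ∫(-2/(z**2 + 9)) dz.
Step 9. Evaluate the standard form [assuming z > 5]: now log(z - 5) - log(z - 2) + log(z + 3) + 4*log(z + 4) + log(z + 5) + ∫(-6*exp(-sin(z))*cos(z)) dz + ∫(-2/(z**2 + 9)) dz.
Step 10. Evaluate the standard form: now log(z - 5) - log(z - 2) + log(z + 3) + 4*log(z + 4) + log(z + 5) - 2*atan(z/3)/3 + ∫(-6*exp(-sin(z))*cos(z)) dz.
Step 11. Substitute u = sin(z), turning ∫(-6*exp(-sin(z))*cos(z)) dz into ∫(-6*exp(-u)) du: now log(z - 5) - log(z - 2) + log(z + 3) + 4*log(z + 4) + log(z + 5) - 2*atan(z/3)/3 + ∫(-6*exp(-u)) du.
Step 12. Evaluate the standard form: now log(z - 5) - log(z - 2) + log(z + 3) + 4*log(z + 4) + log(z + 5) - 2*atan(z/3)/3 + 6*exp(-u).
Step 13. Substitute back u = sin(z): now log(z - 5) - log(z - 2) + log(z + 3) + 4*log(z + 4) + log(z + 5) - 2*atan(z/3)/3 + 6*exp(-sin(z)).
Answer: log(z - 5) - log(z - 2) + log(z + 3) + 4*log(z + 4) + log(z + 5) - 2*atan(z/3)/3 + 6*exp(-sin(z)).


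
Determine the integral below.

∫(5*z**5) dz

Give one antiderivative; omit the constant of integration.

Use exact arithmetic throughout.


Answer: 5*z**6/6.


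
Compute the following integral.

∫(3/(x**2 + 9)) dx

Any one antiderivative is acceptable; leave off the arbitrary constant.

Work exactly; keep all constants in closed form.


Answer: atan(x/3).


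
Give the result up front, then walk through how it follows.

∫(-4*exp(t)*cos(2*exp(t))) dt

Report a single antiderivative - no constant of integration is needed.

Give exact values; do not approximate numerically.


The answer is -2*sin(2*exp(t)).
Step 1. Substitute u = exp(t), turning ∫(-4*exp(t)*cos(2*exp(t))) dt into ∫(-4*cos(2*u)) du: now ∫(-4*cos(2*u)) du.
Step 2. Evaluate the standard form: now -2*sin(2*u).
Step 3. Substitute back u = exp(t): now -2*sin(2*exp(t)).
Answer: -2*sin(2*exp(t)).


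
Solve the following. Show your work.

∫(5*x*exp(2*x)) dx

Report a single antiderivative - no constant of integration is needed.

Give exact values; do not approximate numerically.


Step 1. Integrate ∫(5*x*exp(2*x)) dx by parts with u = x, dv = (5*exp(2*x)) dx, so v = 5*exp(2*x)/2: now 5*x*exp(2*x)/2 + ∫(-5*exp(2*x)/2) dx.
Step 2. Evaluate the standard form: now 5*x*exp(2*x)/2 - 5*exp(2*x)/4.
Answer: 5*x*exp(2*x)/2 - 5*exp(2*x)/4.


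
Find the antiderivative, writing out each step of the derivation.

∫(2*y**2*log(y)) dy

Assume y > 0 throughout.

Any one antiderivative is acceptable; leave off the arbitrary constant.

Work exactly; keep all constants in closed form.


Step 1. Integrate ∫(2*y**2*log(y)) dy by parts with u = log(y), dv = (2*y**2) dy, so v = 2*y**3/3 [assuming y > 0]: now 2*y**3*log(y)/3 + ∫(-2*y**2/3) dy.
Step 2. Evaluate the standard form: now 2*y**3*log(y)/3 - 2*y**3/9.
Answer: 2*y**3*log(y)/3 - 2*y**3/9.


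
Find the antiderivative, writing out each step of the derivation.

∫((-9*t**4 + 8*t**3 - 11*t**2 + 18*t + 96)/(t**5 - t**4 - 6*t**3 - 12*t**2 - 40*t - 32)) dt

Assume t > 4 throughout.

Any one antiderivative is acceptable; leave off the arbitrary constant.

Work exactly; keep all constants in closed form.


Step 1. Decompose ∫((-9*t**4 + 8*t**3 - 11*t**2 + 18*t + 96)/(t**5 - t**4 - 6*t**3 - 12*t**2 - 40*t - 32)) dt by partial fractions, (-9*t**4 + 8*t**3 - 11*t**2 + 18*t + 96)/(t**5 - t**4 - 6*t**3 - 12*t**2 - 40*t - 32) = 1/(t**2 + 4) - 4/(t + 2) - 2/(t + 1) - 3/(t - 4): now ∫(-3/(t - 4)) dt + ∫(-2/(t + 1)) dt + ∫(-4/(t + 2)) dt + ∫(1/(t**2 + 4)) dt.
Step 2. Evaluate the standard form [assuming t > 4]: now -3*log(t - 4) + ∫(-2/(t + 1)) dt + ∫(-4/(t + 2)) dt + ∫(1/(t**2 + 4)) dt.
Step 3. Evaluate the standard form [assuming t > -2]: now -3*log(t - 4) - 4*log(t + 2) + ∫(-2/(t + 1)) dt + ∫(1/(t**2 + 4)) dt.
Step 4. Evaluate the standard form [assuming t > -1]: now -3*log(t - 4) - 2*log(t + 1) - 4*log(t + 2) + ∫(1/(t**2 + 4)) dt.
Step 5. Evaluate the standard form: now -3*log(t - 4) - 2*log(t + 1) - 4*log(t + 2) + atan(t/2)/2.
Answer: -3*log(t - 4) - 2*log(t + 1) - 4*log(t + 2) + atan(t/2)/2.


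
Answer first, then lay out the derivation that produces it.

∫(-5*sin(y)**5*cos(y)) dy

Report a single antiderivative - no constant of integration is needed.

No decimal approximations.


The answer is -5*sin(y)**6/6.
Step 1. Substitute u = sin(y), turning ∫(-5*sin(y)**5*cos(y)) dy into ∫(-5*u**5) du: now ∫(-5*u**5) du.
Step 2. Evaluate the standard form: now -5*u**6/6.
Step 3. Substitute back u = sin(y): now -5*sin(y)**6/6.
Answer: -5*sin(y)**6/6.


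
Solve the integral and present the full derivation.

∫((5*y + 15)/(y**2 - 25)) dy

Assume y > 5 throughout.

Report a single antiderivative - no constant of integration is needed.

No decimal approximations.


Step 1. Decompose ∫((5*y + 15)/(y**2 - 25)) dy by partial fractions, (5*y + 15)/(y**2 - 25) = 1/(y + 5) + 4/(y - 5): now ∫(4/(y - 5)) dy + ∫(1/(y + 5)) dy.
Step 2. Evaluate the standard form [assuming y > -5]: now log(y + 5) + ∫(4/(y - 5)) dy.
Step 3. Evaluate the standard form [assuming y > 5]: now 4*log(y - 5) + log(y + 5).
Answer: 4*log(y - 5) + log(y + 5).


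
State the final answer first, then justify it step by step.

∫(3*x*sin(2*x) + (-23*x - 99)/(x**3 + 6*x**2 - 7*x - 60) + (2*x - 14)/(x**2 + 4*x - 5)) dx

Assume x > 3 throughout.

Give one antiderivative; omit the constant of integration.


The answer is -3*x*cos(2*x)/2 - 3*log(x - 3) - 2*log(x - 1) + log(x + 4) + 6*log(x + 5) + 3*sin(2*x)/4.
Step 1. Rewrite: now ∫(3*x*sin(2*x)) dx + ∫((-23*x - 99)/(x**3 + 6*x**2 - 7*x - 60)) dx + ∫((2*x - 14)/(x**2 + 4*x - 5)) dx.
Step 2. Decompose ∫((2*x - 14)/(x**2 + 4*x - 5)) dx by partial fractions, (2*x - 14)/(x**2 + 4*x - 5) = 4/(x + 5) - 2/(x - 1): now ∫(3*x*sin(2*x)) dx + ∫((-23*x - 99)/(x**3 + 6*x**2 - 7*x - 60)) dx + ∫(-2/(x - 1)) dx + ∫(4/(x + 5)) dx.
Step 3. Evaluate the standard form [assuming x > -5]: now 4*log(x + 5) + ∫(3*x*sin(2*x)) dx + ∫((-23*x - 99)/(x**3 + 6*x**2 - 7*x - 60)) dx + ∫(-2/(x - 1)) dx.
Step 4. Evaluate the standard form [assuming x > 1]: now -2*log(x - 1) + 4*log(x + 5) + ∫(3*x*sin(2*x)) dx + ∫((-23*x - 99)/(x**3 + 6*x**2 - 7*x - 60)) dx.
Step 5. Integrate ∫(3*x*sin(2*x)) dx by parts with u = x, dv = (3*sin(2*x)) dx, so v = -3*cos(2*x)/2: now -3*x*cos(2*x)/2 - 2*log(x - 1) + 4*log(x + 5) + ∫((-23*x - 99)/(x**3 + 6*x**2 - 7*x - 60)) dx + ∫(3*cos(2*x)/2) dx.
Step 6. Evaluate the standard form: now -3*x*cos(2*x)/2 - 2*log(x - 1) + 4*log(x + 5) + 3*sin(2*x)/4 + ∫((-23*x - 99)/(x**3 + 6*x**2 - 7*x - 60)) dx.
Step 7. Decompose ∫((-23*x - 99)/(x**3 + 6*x**2 - 7*x - 60)) dx by partial fractions, (-23*x - 99)/(x**3 + 6*x**2 - 7*x - 60) = 2/(x + 5) + 1/(x + 4) - 3/(x - 3): now -3*x*cos(2*x)/2 - 2*log(x - 1) + 4*log(x + 5) + 3*sin(2*x)/4 + ∫(-3/(x - 3)) dx + ∫(1/(x + 4)) dx + ∫(2/(x + 5)) dx.
Step 8. Evaluate the standard form [assuming x > -5]: now -3*x*cos(2*x)/2 - 2*log(x - 1) + 6*log(x + 5) + 3*sin(2*x)/4 + ∫(-3/(x - 3)) dx + ∫(1/(x + 4)) dx.
Step 9. Evaluate the standard form [assuming x > 3]: now -3*x*cos(2*x)/2 - 3*log(x - 3) - 2*log(x - 1) + 6*log(x + 5) + 3*sin(2*x)/4 + ∫(1/(x + 4)) dx.
Step 10. Evaluate the standard form [assuming x > -4]: now -3*x*cos(2*x)/2 - 3*log(x - 3) - 2*log(x - 1) + log(x + 4) + 6*log(x + 5) + 3*sin(2*x)/4.
Answer: -3*x*cos(2*x)/2 - 3*log(x - 3) - 2*log(x - 1) + log(x + 4) + 6*log(x + 5) + 3*sin(2*x)/4.


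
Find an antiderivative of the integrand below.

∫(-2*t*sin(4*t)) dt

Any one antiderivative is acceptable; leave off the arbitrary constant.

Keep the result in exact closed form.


Answer: t*cos(4*t)/2 - sin(4*t)/8.


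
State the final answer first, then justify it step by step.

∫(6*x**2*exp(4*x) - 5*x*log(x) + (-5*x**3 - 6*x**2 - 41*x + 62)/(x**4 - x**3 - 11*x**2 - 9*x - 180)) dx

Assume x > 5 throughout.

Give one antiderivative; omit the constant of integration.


The answer is 3*x**2*exp(4*x)/2 - 5*x**2*log(x)/2 + 5*x**2/4 - 3*x*exp(4*x)/4 + 3*exp(4*x)/16 - 3*log(x - 5) - 2*log(x + 4) - 4*atan(x/3)/3.
Step 1. Rewrite: now ∫(-5*x*log(x)) dx + ∫(6*x**2*exp(4*x)) dx + ∫((-5*x**3 - 6*x**2 - 41*x + 62)/(x**4 - x**3 - 11*x**2 - 9*x - 180)) dx.
Step 2. Integrate ∫(6*x**2*exp(4*x)) dx by parts with u = x**2, dv = (6*exp(4*x)) dx, so v = 3*exp(4*x)/2: now 3*x**2*exp(4*x)/2 + ∫(-3*x*exp(4*x)) dx + ∫(-5*x*log(x)) dx + ∫((-5*x**3 - 6*x**2 - 41*x + 62)/(x**4 - x**3 - 11*x**2 - 9*x - 180)) dx.
Step 3. Integrate ∫(-3*x*exp(4*x)) dx by parts with u = x, dv = (-3*exp(4*x)) dx, so v = -3*exp(4*x)/4: now 3*x**2*exp(4*x)/2 - 3*x*exp(4*x)/4 + ∫(-5*x*log(x)) dx + ∫((-5*x**3 - 6*x**2 - 41*x + 62)/(x**4 - x**3 - 11*x**2 - 9*x - 180)) dx + ∫(3*exp(4*x)/4) dx.
Step 4. Evaluate the standard form: now 3*x**2*exp(4*x)/2 - 3*x*exp(4*x)/4 + 3*exp(4*x)/16 + ∫(-5*x*log(x)) dx + ∫((-5*x**3 - 6*x**2 - 41*x + 62)/(x**4 - x**3 - 11*x**2 - 9*x - 180)) dx.
Step 5. Decompose ∫((-5*x**3 - 6*x**2 - 41*x + 62)/(x**4 - x**3 - 11*x**2 - 9*x - 180)) dx by partial fractions, (-5*x**3 - 6*x**2 - 41*x + 62)/(x**4 - x**3 - 11*x**2 - 9*x - 180) = -4/(x**2 + 9) - 2/(x + 4) - 3/(x - 5): now 3*x**2*exp(4*x)/2 - 3*x*exp(4*x)/4 + 3*exp(4*x)/16 + ∫(-5*x*log(x)) dx + ∫(-3/(x - 5)) dx + ∫(-2/(x + 4)) dx + ∫(-4/(x**2 + 9)) dx.
Step 6. Evaluate the standard form [assuming x > 5]: now 3*x**2*exp(4*x)/2 - 3*x*exp(4*x)/4 + 3*exp(4*x)/16 - 3*log(x - 5) + ∫(-5*x*log(x)) dx + ∫(-2/(x + 4)) dx + ∫(-4/(x**2 + 9)) dx.
Step 7. Evaluate the standard form [assuming x > -4]: now 3*x**2*exp(4*x)/2 - 3*x*exp(4*x)/4 + 3*exp(4*x)/16 - 3*log(x - 5) - 2*log(x + 4) + ∫(-5*x*log(x)) dx + ∫(-4/(x**2 + 9)) dx.
Step 8. Evaluate the standard form: now 3*x**2*exp(4*x)/2 - 3*x*exp(4*x)/4 + 3*exp(4*x)/16 - 3*log(x - 5) - 2*log(x + 4) - 4*atan(x/3)/3 + ∫(-5*x*log(x)) dx.
Step 9. Integrate ∫(-5*x*log(x)) dx by parts with u = log(x), dv = (-5*x) dx, so v = -5*x**2/2 [assuming x > 0]: now 3*x**2*exp(4*x)/2 - 5*x**2*log(x)/2 - 3*x*exp(4*x)/4 + 3*exp(4*x)/16 - 3*log(x - 5) - 2*log(x + 4) - 4*atan(x/3)/3 + ∫(5*x/2) dx.
Step 10. Evaluate the standard form: now 3*x**2*exp(4*x)/2 - 5*x**2*log(x)/2 + 5*x**2/4 - 3*x*exp(4*x)/4 + 3*exp(4*x)/16 - 3*log(x - 5) - 2*log(x + 4) - 4*atan(x/3)/3.
Answer: 3*x**2*exp(4*x)/2 - 5*x**2*log(x)/2 + 5*x**2/4 - 3*x*exp(4*x)/4 + 3*exp(4*x)/16 - 3*log(x - 5) - 2*log(x + 4) - 4*atan(x/3)/3.


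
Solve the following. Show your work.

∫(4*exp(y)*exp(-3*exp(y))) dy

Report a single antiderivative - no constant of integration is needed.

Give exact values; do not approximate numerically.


Step 1. Substitute u = exp(y), turning ∫(4*exp(y)*exp(-3*exp(y))) dy into ∫(4*exp(-3*u)) du: now ∫(4*exp(-3*u)) du.
Step 2. Evaluate the standard form: now -4*exp(-3*u)/3.
Step 3. Substitute back u = exp(y): now -4*exp(-3*exp(y))/3.
Answer: -4*exp(-3*exp(y))/3.


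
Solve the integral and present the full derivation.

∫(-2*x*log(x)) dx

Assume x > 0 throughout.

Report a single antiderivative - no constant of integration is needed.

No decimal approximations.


Step 1. Integrate ∫(-2*x*log(x)) dx by parts with u = log(x), dv = (-2*x) dx, so v = -x**2 [assuming x > 0]: now -x**2*log(x) + ∫(x) dx.
Step 2. Evaluate the standard form: now -x**2*log(x) + x**2/2.
Answer: -x**2*log(x) + x**2/2.


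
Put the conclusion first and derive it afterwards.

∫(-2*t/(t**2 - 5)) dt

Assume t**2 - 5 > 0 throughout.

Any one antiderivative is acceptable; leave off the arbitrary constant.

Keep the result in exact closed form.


The answer is -log(t**2 - 5).
Step 1. Substitute u = t**2 - 5, turning ∫(-2*t/(t**2 - 5)) dt into ∫(-1/u) du: now ∫(-1/u) du.
Step 2. Evaluate the standard form [assuming u > 0]: now -log(u).
Step 3. Substitute back u = t**2 - 5: now -log(t**2 - 5).
Answer: -log(t**2 - 5).


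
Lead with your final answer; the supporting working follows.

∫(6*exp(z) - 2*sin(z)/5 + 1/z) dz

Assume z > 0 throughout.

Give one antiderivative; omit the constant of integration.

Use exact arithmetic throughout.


The answer is 6*exp(z) + log(z) + 2*cos(z)/5.
Step 1. Rewrite: now ∫(1/z) dz + ∫(6*exp(z)) dz + ∫(-2*sin(z)/5) dz.
Step 2. Evaluate the standard form [assuming z > 0]: now log(z) + ∫(6*exp(z)) dz + ∫(-2*sin(z)/5) dz.
Step 3. Evaluate the standard form: now log(z) + 2*cos(z)/5 + ∫(6*exp(z)) dz.
Step 4. Evaluate the standard form: now 6*exp(z) + log(z) + 2*cos(z)/5.
Answer: 6*exp(z) + log(z) + 2*cos(z)/5.


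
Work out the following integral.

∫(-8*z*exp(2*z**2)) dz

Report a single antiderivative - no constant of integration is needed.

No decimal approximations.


Answer: -2*exp(2*z**2).


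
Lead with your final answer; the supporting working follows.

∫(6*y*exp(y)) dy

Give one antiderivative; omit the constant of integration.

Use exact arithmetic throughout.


The answer is 6*y*exp(y) - 6*exp(y).
Step 1. Integrate ∫(6*y*exp(y)) dy by parts with u = y, dv = (6*exp(y)) dy, so v = 6*exp(y): now 6*y*exp(y) + ∫(-6*exp(y)) dy.
Step 2. Evaluate the standard form: now 6*y*exp(y) - 6*exp(y).
Answer: 6*y*exp(y) - 6*exp(y).


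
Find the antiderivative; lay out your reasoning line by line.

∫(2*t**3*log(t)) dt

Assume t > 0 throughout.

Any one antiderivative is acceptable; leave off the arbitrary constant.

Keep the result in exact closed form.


Step 1. Integrate ∫(2*t**3*log(t)) dt by parts with u = log(t), dv = (2*t**3) dt, so v = t**4/2 [assuming t > 0]: now t**4*log(t)/2 + ∫(-t**3/2) dt.
Step 2. Evaluate the standard form: now t**4*log(t)/2 - t**4/8.
Answer: t**4*log(t)/2 - t**4/8.


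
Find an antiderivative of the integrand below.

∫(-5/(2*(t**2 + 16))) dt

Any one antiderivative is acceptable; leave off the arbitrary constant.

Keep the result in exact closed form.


Answer: -5*atan(t/4)/8.


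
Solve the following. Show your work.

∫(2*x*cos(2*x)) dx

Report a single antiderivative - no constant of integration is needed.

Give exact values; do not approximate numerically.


Step 1. Integrate ∫(2*x*cos(2*x)) dx by parts with u = x, dv = (2*cos(2*x)) dx, so v = sin(2*x): now x*sin(2*x) + ∫(-sin(2*x)) dx.
Step 2. Evaluate the standard form: now x*sin(2*x) + cos(2*x)/2.
Answer: x*sin(2*x) + cos(2*x)/2.


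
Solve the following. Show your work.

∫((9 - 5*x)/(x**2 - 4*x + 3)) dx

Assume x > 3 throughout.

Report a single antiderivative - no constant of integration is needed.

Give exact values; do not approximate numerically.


Step 1. Decompose ∫((9 - 5*x)/(x**2 - 4*x + 3)) dx by partial fractions, (9 - 5*x)/(x**2 - 4*x + 3) = -2/(x - 1) - 3/(x - 3): now ∫(-3/(x - 3)) dx + ∫(-2/(x - 1)) dx.
Step 2. Evaluate the standard form [assuming x > 1]: now -2*log(x - 1) + ∫(-3/(x - 3)) dx.
Step 3. Evaluate the standard form [assuming x > 3]: now -3*log(x - 3) - 2*log(x - 1).
Answer: -3*log(x - 3) - 2*log(x - 1).
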